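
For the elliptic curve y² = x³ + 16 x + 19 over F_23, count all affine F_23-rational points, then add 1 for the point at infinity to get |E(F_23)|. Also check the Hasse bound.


Affine points = {(1, 6), (1, 17), (2, 6), (2, 17), (3, 5), (3, 18), (4, 3), (4, 20), (6, 3), (6, 20), (9, 8), (9, 15), (10, 11), (10, 12), (11, 10), (11, 13), (13, 3), (13, 20), (15, 0), (16, 1), (16, 22), (17, 11), (17, 12), (19, 11), (19, 12), (20, 6), (20, 17), (21, 5), (21, 18), (22, 5), (22, 18)}; affine count = 31; |E(F_23)| = 32.

Discriminant check: Δ ∝ 4a³ + 27b² = 4·16³ + 27·19² = 4·4096 + 27·361 ≡ 3 (mod 23). Nonzero ⇒ E is nonsingular.
For each x ∈ F_23, compute rhs = x³ + 16·x + 19 mod 23, then count y ∈ F_23 with y² ≡ rhs.
  x = 0: rhs = 19, matching y values: none (0 points).
  x = 1: rhs = 13, matching y values: 6, 17 (2 points).
  x = 2: rhs = 13, matching y values: 6, 17 (2 points).
  x = 3: rhs = 2, matching y values: 5, 18 (2 points).
  x = 4: rhs = 9, matching y values: 3, 20 (2 points).
  x = 5: rhs = 17, matching y values: none (0 points).
  x = 6: rhs = 9, matching y values: 3, 20 (2 points).
  x = 7: rhs = 14, matching y values: none (0 points).
  x = 8: rhs = 15, matching y values: none (0 points).
  x = 9: rhs = 18, matching y values: 8, 15 (2 points).
  x = 10: rhs = 6, matching y values: 11, 12 (2 points).
  x = 11: rhs = 8, matching y values: 10, 13 (2 points).
  x = 12: rhs = 7, matching y values: none (0 points).
  x = 13: rhs = 9, matching y values: 3, 20 (2 points).
  x = 14: rhs = 20, matching y values: none (0 points).
  x = 15: rhs = 0, matching y values: 0 (1 points).
  x = 16: rhs = 1, matching y values: 1, 22 (2 points).
  x = 17: rhs = 6, matching y values: 11, 12 (2 points).
  x = 18: rhs = 21, matching y values: none (0 points).
  x = 19: rhs = 6, matching y values: 11, 12 (2 points).
  x = 20: rhs = 13, matching y values: 6, 17 (2 points).
  x = 21: rhs = 2, matching y values: 5, 18 (2 points).
  x = 22: rhs = 2, matching y values: 5, 18 (2 points).
Total affine count: 31.
Full point count |E(F_23)| = 31 + 1 = 32.
Hasse bound: |32 − (23+1)| = |8| = 8 ≤ 2√23 ≈ 9.5917 ✓.


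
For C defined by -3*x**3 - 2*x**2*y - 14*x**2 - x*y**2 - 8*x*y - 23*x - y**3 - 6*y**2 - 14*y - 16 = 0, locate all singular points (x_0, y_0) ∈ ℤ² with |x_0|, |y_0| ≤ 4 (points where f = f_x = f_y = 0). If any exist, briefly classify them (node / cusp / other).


Singular points: {(-1, -2)}; classification: node.

Compute partial derivatives:
  f_x = -9*x**2 - 4*x*y - 28*x - y**2 - 8*y - 23.
  f_y = -2*x**2 - 2*x*y - 8*x - 3*y**2 - 12*y - 14.
Scan x_0 ∈ {−4, ..., 4}. For each x_0, f_y(x_0, y) is a polynomial in y; find its integer roots y ∈ {−4, ..., 4}, then test f_x and f at those candidates.
  x = -4: f_y(-4, y) = -3*y**2 - 4*y - 14; no integer root y with |y| ≤ 4.
  x = -3: f_y(-3, y) = -3*y**2 - 6*y - 8; no integer root y with |y| ≤ 4.
  x = -2: f_y(-2, y) = -3*y**2 - 8*y - 6; no integer root y with |y| ≤ 4.
  x = -1: f_y(-1, y) = -3*y**2 - 10*y - 8; vanishes at y ∈ {-2}. (-1, -2): f_x = 0, f = 0 — SINGULAR.
  x = 0: f_y(0, y) = -3*y**2 - 12*y - 14; no integer root y with |y| ≤ 4.
  x = 1: f_y(1, y) = -3*y**2 - 14*y - 24; no integer root y with |y| ≤ 4.
  x = 2: f_y(2, y) = -3*y**2 - 16*y - 38; no integer root y with |y| ≤ 4.
  x = 3: f_y(3, y) = -3*y**2 - 18*y - 56; no integer root y with |y| ≤ 4.
  x = 4: f_y(4, y) = -3*y**2 - 20*y - 78; no integer root y with |y| ≤ 4.
Only singular point on the grid: (-1, -2).
Classify: substitute x = -1 + u, y = -2 + v and expand: f = -3*u**3 - 2*u**2*v - u**2 - u*v**2 - v**3 + v**2.
No constant or linear terms (consistent with a singular point). Quadratic part: -u**2 + v**2. Cubic part: -3*u**3 - 2*u**2*v - u*v**2 - v**3.
The quadratic part v**2 - u**2 = (v − u)(v + u) splits into two distinct linear factors, so there are two distinct tangent lines y − -2 = ±(x − -1) — this is a node (ordinary double point).
Classification: node.


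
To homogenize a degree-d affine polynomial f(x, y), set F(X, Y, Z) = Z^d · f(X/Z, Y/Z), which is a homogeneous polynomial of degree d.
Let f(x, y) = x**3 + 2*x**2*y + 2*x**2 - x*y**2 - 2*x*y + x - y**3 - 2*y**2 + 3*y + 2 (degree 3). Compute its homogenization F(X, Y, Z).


F(X, Y, Z) = X**3 + 2*X**2*Y + 2*X**2*Z - X*Y**2 - 2*X*Y*Z + X*Z**2 - Y**3 - 2*Y**2*Z + 3*Y*Z**2 + 2*Z**3

deg(f) = 3.
Substitute x = X/Z, y = Y/Z into f, then multiply by Z^3.
  monomial 1·x^3·y^0 ↦ 1·X^3·Y^0·Z^0.
  monomial 2·x^2·y^1 ↦ 2·X^2·Y^1·Z^0.
  monomial 2·x^2·y^0 ↦ 2·X^2·Y^0·Z^1.
  monomial -1·x^1·y^2 ↦ -1·X^1·Y^2·Z^0.
  monomial -2·x^1·y^1 ↦ -2·X^1·Y^1·Z^1.
  monomial 1·x^1·y^0 ↦ 1·X^1·Y^0·Z^2.
  monomial -1·x^0·y^3 ↦ -1·X^0·Y^3·Z^0.
  monomial -2·x^0·y^2 ↦ -2·X^0·Y^2·Z^1.
  monomial 3·x^0·y^1 ↦ 3·X^0·Y^1·Z^2.
  monomial 2·x^0·y^0 ↦ 2·X^0·Y^0·Z^3.
Collecting: F(X, Y, Z) = X**3 + 2*X**2*Y + 2*X**2*Z - X*Y**2 - 2*X*Y*Z + X*Z**2 - Y**3 - 2*Y**2*Z + 3*Y*Z**2 + 2*Z**3.


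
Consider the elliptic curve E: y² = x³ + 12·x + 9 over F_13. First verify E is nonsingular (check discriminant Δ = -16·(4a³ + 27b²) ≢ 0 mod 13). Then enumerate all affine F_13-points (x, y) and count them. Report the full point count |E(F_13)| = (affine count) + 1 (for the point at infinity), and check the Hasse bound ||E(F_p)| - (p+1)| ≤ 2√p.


Affine points = {(0, 3), (0, 10), (1, 3), (1, 10), (4, 2), (4, 11), (5, 5), (5, 8), (9, 1), (9, 12), (11, 4), (11, 9), (12, 3), (12, 10)}; affine count = 14; |E(F_13)| = 15.

Discriminant check: Δ ∝ 4a³ + 27b² = 4·12³ + 27·9² = 4·1728 + 27·81 ≡ 12 (mod 13). Nonzero ⇒ E is nonsingular.
For each x ∈ F_13, compute rhs = x³ + 12·x + 9 mod 13, then count y ∈ F_13 with y² ≡ rhs.
  x = 0: rhs = 9, matching y values: 3, 10 (2 points).
  x = 1: rhs = 9, matching y values: 3, 10 (2 points).
  x = 2: rhs = 2, matching y values: none (0 points).
  x = 3: rhs = 7, matching y values: none (0 points).
  x = 4: rhs = 4, matching y values: 2, 11 (2 points).
  x = 5: rhs = 12, matching y values: 5, 8 (2 points).
  x = 6: rhs = 11, matching y values: none (0 points).
  x = 7: rhs = 7, matching y values: none (0 points).
  x = 8: rhs = 6, matching y values: none (0 points).
  x = 9: rhs = 1, matching y values: 1, 12 (2 points).
  x = 10: rhs = 11, matching y values: none (0 points).
  x = 11: rhs = 3, matching y values: 4, 9 (2 points).
  x = 12: rhs = 9, matching y values: 3, 10 (2 points).
Total affine count: 14.
Full point count |E(F_13)| = 14 + 1 = 15.
Hasse bound: |15 − (13+1)| = |1| = 1 ≤ 2√13 ≈ 7.2111 ✓.


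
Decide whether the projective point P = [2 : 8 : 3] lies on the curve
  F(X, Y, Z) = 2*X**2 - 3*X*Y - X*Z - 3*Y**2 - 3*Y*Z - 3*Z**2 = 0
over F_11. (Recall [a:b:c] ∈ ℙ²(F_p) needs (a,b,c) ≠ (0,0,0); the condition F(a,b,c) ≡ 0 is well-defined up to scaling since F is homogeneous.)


F(2,8,3) ≡ 4 (mod 11); P is NOT on the curve.

Evaluate F(2, 8, 3) term-by-term (mod 11).
  2*X**2 ↦ 2·4·1·1 = 8
  -3*X*Y ↦ -3·2·8·1 = -48
  -X*Z ↦ -1·2·1·3 = -6
  -3*Y**2 ↦ -3·1·64·1 = -192
  -3*Y*Z ↦ -3·1·8·3 = -72
  -3*Z**2 ↦ -3·1·1·9 = -27
Sum: F(2, 8, 3) = (8) + (-48) + (-6) + (-192) + (-72) + (-27) = -337.
Reducing mod 11: -337 ≡ 4 (mod 11).
Since F(a, b, c) ≡ 4 ≠ 0 (mod 11), P does NOT lie on the curve.


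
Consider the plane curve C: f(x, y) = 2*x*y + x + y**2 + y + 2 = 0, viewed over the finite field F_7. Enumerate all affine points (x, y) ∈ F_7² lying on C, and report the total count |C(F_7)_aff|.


Affine F_7-points: {(0, 3), (1, 1), (1, 3), (2, 3), (2, 6), (3, 3), (3, 4), (4, 2), (4, 3), (5, 0), (5, 3), (6, 3), (6, 5)}; count = 13.

For each of the 49 pairs (x, y) ∈ F_7², evaluate f(x, y) mod 7. Record the zeros.
  x = 0: [0↦2, 1↦4, 2↦1, 3↦0, 4↦1, 5↦4, 6↦2]  zeros at y ∈ {3}
  x = 1: [0↦3, 1↦0, 2↦6, 3↦0, 4↦3, 5↦1, 6↦1]  zeros at y ∈ {1, 3}
  x = 2: [0↦4, 1↦3, 2↦4, 3↦0, 4↦5, 5↦5, 6↦0]  zeros at y ∈ {3, 6}
  x = 3: [0↦5, 1↦6, 2↦2, 3↦0, 4↦0, 5↦2, 6↦6]  zeros at y ∈ {3, 4}
  x = 4: [0↦6, 1↦2, 2↦0, 3↦0, 4↦2, 5↦6, 6↦5]  zeros at y ∈ {2, 3}
  x = 5: [0↦0, 1↦5, 2↦5, 3↦0, 4↦4, 5↦3, 6↦4]  zeros at y ∈ {0, 3}
  x = 6: [0↦1, 1↦1, 2↦3, 3↦0, 4↦6, 5↦0, 6↦3]  zeros at y ∈ {3, 5}
Collecting zeros: affine points = {(0, 3), (1, 1), (1, 3), (2, 3), (2, 6), (3, 3), (3, 4), (4, 2), (4, 3), (5, 0), (5, 3), (6, 3), (6, 5)}.
Total count |C(F_7)_aff| = 13.


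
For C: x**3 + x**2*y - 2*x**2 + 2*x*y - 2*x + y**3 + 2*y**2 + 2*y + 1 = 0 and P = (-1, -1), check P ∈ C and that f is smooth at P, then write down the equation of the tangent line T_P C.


Tangent line at P: 5*x + 5 = 0.

Step 1: f(-1, -1) = 0, so P lies on C.
Step 2: partial derivatives
  f_x(x, y) = 3*x**2 + 2*x*y - 4*x + 2*y - 2, f_y(x, y) = x**2 + 2*x + 3*y**2 + 4*y + 2.
  f_x(P) = 5, f_y(P) = 0 (gradient nonzero, so P is smooth).
Step 3: tangent line at P: 5·(x − -1) + 0·(y − -1) = 0.
Expanding: 5*x + 5 = 0.


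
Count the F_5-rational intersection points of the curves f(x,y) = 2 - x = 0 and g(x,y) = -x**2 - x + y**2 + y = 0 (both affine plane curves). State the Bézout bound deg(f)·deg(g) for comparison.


Common zeros: {(2, 2)}; count = 1; Bézout bound = 2.

deg(f) = 1, deg(g) = 2, so Bézout bound = 2.
Scan x ∈ F_5. For each x, list the y ∈ F_5 with f(x, y) ≡ 0 and those with g(x, y) ≡ 0 (mod 5); the common zeros in that column are the intersection.
  x = 0: f ≡ 0 at y ∈ ∅; g ≡ 0 at y ∈ {0, 4}; common: ∅.
  x = 1: f ≡ 0 at y ∈ ∅; g ≡ 0 at y ∈ {1, 3}; common: ∅.
  x = 2: f ≡ 0 at y ∈ {0, 1, 2, 3, 4}; g ≡ 0 at y ∈ {2}; common: {2}.
  x = 3: f ≡ 0 at y ∈ ∅; g ≡ 0 at y ∈ {1, 3}; common: ∅.
  x = 4: f ≡ 0 at y ∈ ∅; g ≡ 0 at y ∈ {0, 4}; common: ∅.
Collecting: common zeros = {(2, 2)}, so the count is 1.
Comparison with the Bézout bound: 1 ≤ 2 = deg(f)·deg(g), as expected for curves with no common component (the affine F_5-count falls short of the bound because intersections may lie at infinity, over extension fields, or carry multiplicity).


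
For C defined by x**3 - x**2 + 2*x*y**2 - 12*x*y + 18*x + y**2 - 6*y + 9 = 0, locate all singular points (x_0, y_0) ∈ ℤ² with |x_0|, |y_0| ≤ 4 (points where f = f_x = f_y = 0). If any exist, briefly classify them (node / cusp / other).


Singular points: {(0, 3)}; classification: node.

Compute partial derivatives:
  f_x = 3*x**2 - 2*x + 2*y**2 - 12*y + 18.
  f_y = 4*x*y - 12*x + 2*y - 6.
Scan x_0 ∈ {−4, ..., 4}. For each x_0, f_y(x_0, y) is a polynomial in y; find its integer roots y ∈ {−4, ..., 4}, then test f_x and f at those candidates.
  x = -4: f_y(-4, y) = 42 - 14*y; vanishes at y ∈ {3}. (-4, 3): f_x = 56 ≠ 0.
  x = -3: f_y(-3, y) = 30 - 10*y; vanishes at y ∈ {3}. (-3, 3): f_x = 33 ≠ 0.
  x = -2: f_y(-2, y) = 18 - 6*y; vanishes at y ∈ {3}. (-2, 3): f_x = 16 ≠ 0.
  x = -1: f_y(-1, y) = 6 - 2*y; vanishes at y ∈ {3}. (-1, 3): f_x = 5 ≠ 0.
  x = 0: f_y(0, y) = 2*y - 6; vanishes at y ∈ {3}. (0, 3): f_x = 0, f = 0 — SINGULAR.
  x = 1: f_y(1, y) = 6*y - 18; vanishes at y ∈ {3}. (1, 3): f_x = 1 ≠ 0.
  x = 2: f_y(2, y) = 10*y - 30; vanishes at y ∈ {3}. (2, 3): f_x = 8 ≠ 0.
  x = 3: f_y(3, y) = 14*y - 42; vanishes at y ∈ {3}. (3, 3): f_x = 21 ≠ 0.
  x = 4: f_y(4, y) = 18*y - 54; vanishes at y ∈ {3}. (4, 3): f_x = 40 ≠ 0.
Only singular point on the grid: (0, 3).
Classify: substitute x = 0 + u, y = 3 + v and expand: f = u**3 - u**2 + 2*u*v**2 + v**2.
No constant or linear terms (consistent with a singular point). Quadratic part: -u**2 + v**2. Cubic part: u**3 + 2*u*v**2.
The quadratic part v**2 - u**2 = (v − u)(v + u) splits into two distinct linear factors, so there are two distinct tangent lines y − 3 = ±(x − 0) — this is a node (ordinary double point).
Classification: node.


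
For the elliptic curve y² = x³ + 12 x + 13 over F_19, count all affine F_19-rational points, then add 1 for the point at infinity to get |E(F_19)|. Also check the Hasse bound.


Affine points = {(1, 8), (1, 11), (2, 8), (2, 11), (3, 0), (4, 7), (4, 12), (6, 4), (6, 15), (12, 2), (12, 17), (16, 8), (16, 11), (17, 0), (18, 0)}; affine count = 15; |E(F_19)| = 16.

Discriminant check: Δ ∝ 4a³ + 27b² = 4·12³ + 27·13² = 4·1728 + 27·169 ≡ 18 (mod 19). Nonzero ⇒ E is nonsingular.
For each x ∈ F_19, compute rhs = x³ + 12·x + 13 mod 19, then count y ∈ F_19 with y² ≡ rhs.
  x = 0: rhs = 13, matching y values: none (0 points).
  x = 1: rhs = 7, matching y values: 8, 11 (2 points).
  x = 2: rhs = 7, matching y values: 8, 11 (2 points).
  x = 3: rhs = 0, matching y values: 0 (1 points).
  x = 4: rhs = 11, matching y values: 7, 12 (2 points).
  x = 5: rhs = 8, matching y values: none (0 points).
  x = 6: rhs = 16, matching y values: 4, 15 (2 points).
  x = 7: rhs = 3, matching y values: none (0 points).
  x = 8: rhs = 13, matching y values: none (0 points).
  x = 9: rhs = 14, matching y values: none (0 points).
  x = 10: rhs = 12, matching y values: none (0 points).
  x = 11: rhs = 13, matching y values: none (0 points).
  x = 12: rhs = 4, matching y values: 2, 17 (2 points).
  x = 13: rhs = 10, matching y values: none (0 points).
  x = 14: rhs = 18, matching y values: none (0 points).
  x = 15: rhs = 15, matching y values: none (0 points).
  x = 16: rhs = 7, matching y values: 8, 11 (2 points).
  x = 17: rhs = 0, matching y values: 0 (1 points).
  x = 18: rhs = 0, matching y values: 0 (1 points).
Total affine count: 15.
Full point count |E(F_19)| = 15 + 1 = 16.
Hasse bound: |16 − (19+1)| = |-4| = 4 ≤ 2√19 ≈ 8.7178 ✓.


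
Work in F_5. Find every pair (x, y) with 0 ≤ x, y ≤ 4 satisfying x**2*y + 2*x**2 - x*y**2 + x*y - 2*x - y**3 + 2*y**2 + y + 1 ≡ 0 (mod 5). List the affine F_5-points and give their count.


Affine F_5-points: {(0, 3), (1, 4), (2, 0), (3, 4), (4, 0)}; count = 5.

For each of the 25 pairs (x, y) ∈ F_5², evaluate f(x, y) mod 5. Record the zeros.
  x = 0: [0↦1, 1↦3, 2↦3, 3↦0, 4↦3]  zeros at y ∈ {3}
  x = 1: [0↦1, 1↦4, 2↦3, 3↦2, 4↦0]  zeros at y ∈ {4}
  x = 2: [0↦0, 1↦1, 2↦1, 3↦4, 4↦4]  zeros at y ∈ {0}
  x = 3: [0↦3, 1↦4, 2↦2, 3↦1, 4↦0]  zeros at y ∈ {4}
  x = 4: [0↦0, 1↦3, 2↦1, 3↦3, 4↦3]  zeros at y ∈ {0}
Collecting zeros: affine points = {(0, 3), (1, 4), (2, 0), (3, 4), (4, 0)}.
Total count |C(F_5)_aff| = 5.


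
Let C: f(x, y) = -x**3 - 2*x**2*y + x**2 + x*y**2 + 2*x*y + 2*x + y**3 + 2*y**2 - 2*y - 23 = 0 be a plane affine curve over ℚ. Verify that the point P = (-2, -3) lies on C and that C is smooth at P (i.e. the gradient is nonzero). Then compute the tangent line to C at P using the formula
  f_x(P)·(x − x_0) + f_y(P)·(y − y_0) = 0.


Tangent line at P: -35*x + 13*y - 31 = 0.

Step 1: f(-2, -3) = 0, so P lies on C.
Step 2: partial derivatives
  f_x(x, y) = -3*x**2 - 4*x*y + 2*x + y**2 + 2*y + 2, f_y(x, y) = -2*x**2 + 2*x*y + 2*x + 3*y**2 + 4*y - 2.
  f_x(P) = -35, f_y(P) = 13 (gradient nonzero, so P is smooth).
Step 3: tangent line at P: -35·(x − -2) + 13·(y − -3) = 0.
Expanding: -35*x + 13*y - 31 = 0.


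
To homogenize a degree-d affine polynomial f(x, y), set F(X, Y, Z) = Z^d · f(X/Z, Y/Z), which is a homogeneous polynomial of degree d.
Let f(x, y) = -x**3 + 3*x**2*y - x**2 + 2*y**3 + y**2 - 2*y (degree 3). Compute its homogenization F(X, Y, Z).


F(X, Y, Z) = -X**3 + 3*X**2*Y - X**2*Z + 2*Y**3 + Y**2*Z - 2*Y*Z**2

deg(f) = 3.
Substitute x = X/Z, y = Y/Z into f, then multiply by Z^3.
  monomial -1·x^3·y^0 ↦ -1·X^3·Y^0·Z^0.
  monomial 3·x^2·y^1 ↦ 3·X^2·Y^1·Z^0.
  monomial -1·x^2·y^0 ↦ -1·X^2·Y^0·Z^1.
  monomial 2·x^0·y^3 ↦ 2·X^0·Y^3·Z^0.
  monomial 1·x^0·y^2 ↦ 1·X^0·Y^2·Z^1.
  monomial -2·x^0·y^1 ↦ -2·X^0·Y^1·Z^2.
Collecting: F(X, Y, Z) = -X**3 + 3*X**2*Y - X**2*Z + 2*Y**3 + Y**2*Z - 2*Y*Z**2.


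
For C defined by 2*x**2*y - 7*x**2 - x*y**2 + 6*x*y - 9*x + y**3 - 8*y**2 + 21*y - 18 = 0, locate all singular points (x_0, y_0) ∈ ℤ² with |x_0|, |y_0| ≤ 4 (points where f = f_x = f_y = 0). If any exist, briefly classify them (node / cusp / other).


Singular points: {(0, 3)}; classification: node.

Compute partial derivatives:
  f_x = 4*x*y - 14*x - y**2 + 6*y - 9.
  f_y = 2*x**2 - 2*x*y + 6*x + 3*y**2 - 16*y + 21.
Scan x_0 ∈ {−4, ..., 4}. For each x_0, f_y(x_0, y) is a polynomial in y; find its integer roots y ∈ {−4, ..., 4}, then test f_x and f at those candidates.
  x = -4: f_y(-4, y) = 3*y**2 - 8*y + 29; no integer root y with |y| ≤ 4.
  x = -3: f_y(-3, y) = 3*y**2 - 10*y + 21; no integer root y with |y| ≤ 4.
  x = -2: f_y(-2, y) = 3*y**2 - 12*y + 17; no integer root y with |y| ≤ 4.
  x = -1: f_y(-1, y) = 3*y**2 - 14*y + 17; no integer root y with |y| ≤ 4.
  x = 0: f_y(0, y) = 3*y**2 - 16*y + 21; vanishes at y ∈ {3}. (0, 3): f_x = 0, f = 0 — SINGULAR.
  x = 1: f_y(1, y) = 3*y**2 - 18*y + 29; no integer root y with |y| ≤ 4.
  x = 2: f_y(2, y) = 3*y**2 - 20*y + 41; no integer root y with |y| ≤ 4.
  x = 3: f_y(3, y) = 3*y**2 - 22*y + 57; no integer root y with |y| ≤ 4.
  x = 4: f_y(4, y) = 3*y**2 - 24*y + 77; no integer root y with |y| ≤ 4.
Only singular point on the grid: (0, 3).
Classify: substitute x = 0 + u, y = 3 + v and expand: f = 2*u**2*v - u**2 - u*v**2 + v**3 + v**2.
No constant or linear terms (consistent with a singular point). Quadratic part: -u**2 + v**2. Cubic part: 2*u**2*v - u*v**2 + v**3.
The quadratic part v**2 - u**2 = (v − u)(v + u) splits into two distinct linear factors, so there are two distinct tangent lines y − 3 = ±(x − 0) — this is a node (ordinary double point).
Classification: node.


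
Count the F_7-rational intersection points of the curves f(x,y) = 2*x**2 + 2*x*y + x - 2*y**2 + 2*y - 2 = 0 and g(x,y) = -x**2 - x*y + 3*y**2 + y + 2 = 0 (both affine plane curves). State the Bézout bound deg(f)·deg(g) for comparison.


Common zeros: {(2, 4), (4, 1)}; count = 2; Bézout bound = 4.

deg(f) = 2, deg(g) = 2, so Bézout bound = 4.
Scan x ∈ F_7. For each x, list the y ∈ F_7 with f(x, y) ≡ 0 and those with g(x, y) ≡ 0 (mod 7); the common zeros in that column are the intersection.
  x = 0: f ≡ 0 at y ∈ {3, 5}; g ≡ 0 at y ∈ ∅; common: ∅.
  x = 1: f ≡ 0 at y ∈ ∅; g ≡ 0 at y ∈ {3, 4}; common: ∅.
  x = 2: f ≡ 0 at y ∈ {4, 6}; g ≡ 0 at y ∈ {1, 4}; common: {4}.
  x = 3: f ≡ 0 at y ∈ ∅; g ≡ 0 at y ∈ {0, 3}; common: ∅.
  x = 4: f ≡ 0 at y ∈ {1, 4}; g ≡ 0 at y ∈ {0, 1}; common: {1}.
  x = 5: f ≡ 0 at y ∈ {1, 5}; g ≡ 0 at y ∈ ∅; common: ∅.
  x = 6: f ≡ 0 at y ∈ ∅; g ≡ 0 at y ∈ ∅; common: ∅.
Collecting: common zeros = {(2, 4), (4, 1)}, so the count is 2.
Comparison with the Bézout bound: 2 ≤ 4 = deg(f)·deg(g), as expected for curves with no common component (the affine F_7-count falls short of the bound because intersections may lie at infinity, over extension fields, or carry multiplicity).


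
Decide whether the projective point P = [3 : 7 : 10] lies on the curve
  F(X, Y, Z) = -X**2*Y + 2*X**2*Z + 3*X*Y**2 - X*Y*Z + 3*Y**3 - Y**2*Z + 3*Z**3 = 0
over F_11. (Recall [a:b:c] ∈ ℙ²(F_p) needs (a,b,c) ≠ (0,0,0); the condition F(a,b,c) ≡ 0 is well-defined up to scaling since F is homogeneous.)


F(3,7,10) ≡ 4 (mod 11); P is NOT on the curve.

Evaluate F(3, 7, 10) term-by-term (mod 11).
  -X**2*Y ↦ -1·9·7·1 = -63
  2*X**2*Z ↦ 2·9·1·10 = 180
  3*X*Y**2 ↦ 3·3·49·1 = 441
  -X*Y*Z ↦ -1·3·7·10 = -210
  3*Y**3 ↦ 3·1·343·1 = 1029
  -Y**2*Z ↦ -1·1·49·10 = -490
  3*Z**3 ↦ 3·1·1·1000 = 3000
Sum: F(3, 7, 10) = (-63) + (180) + (441) + (-210) + (1029) + (-490) + (3000) = 3887.
Reducing mod 11: 3887 ≡ 4 (mod 11).
Since F(a, b, c) ≡ 4 ≠ 0 (mod 11), P does NOT lie on the curve.


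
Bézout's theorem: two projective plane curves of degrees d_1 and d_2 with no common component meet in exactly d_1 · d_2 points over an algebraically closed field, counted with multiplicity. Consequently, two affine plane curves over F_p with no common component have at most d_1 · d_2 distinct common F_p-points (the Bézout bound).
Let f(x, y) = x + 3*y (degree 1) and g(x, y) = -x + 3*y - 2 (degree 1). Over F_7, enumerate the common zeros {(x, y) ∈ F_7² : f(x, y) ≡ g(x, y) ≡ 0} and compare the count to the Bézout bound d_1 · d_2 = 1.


Common zeros: {(6, 5)}; count = 1; Bézout bound = 1.

deg(f) = 1, deg(g) = 1, so Bézout bound = 1.
Scan x ∈ F_7. For each x, list the y ∈ F_7 with f(x, y) ≡ 0 and those with g(x, y) ≡ 0 (mod 7); the common zeros in that column are the intersection.
  x = 0: f ≡ 0 at y ∈ {0}; g ≡ 0 at y ∈ {3}; common: ∅.
  x = 1: f ≡ 0 at y ∈ {2}; g ≡ 0 at y ∈ {1}; common: ∅.
  x = 2: f ≡ 0 at y ∈ {4}; g ≡ 0 at y ∈ {6}; common: ∅.
  x = 3: f ≡ 0 at y ∈ {6}; g ≡ 0 at y ∈ {4}; common: ∅.
  x = 4: f ≡ 0 at y ∈ {1}; g ≡ 0 at y ∈ {2}; common: ∅.
  x = 5: f ≡ 0 at y ∈ {3}; g ≡ 0 at y ∈ {0}; common: ∅.
  x = 6: f ≡ 0 at y ∈ {5}; g ≡ 0 at y ∈ {5}; common: {5}.
Collecting: common zeros = {(6, 5)}, so the count is 1.
Comparison with the Bézout bound: 1 ≤ 1 = deg(f)·deg(g), as expected for curves with no common component (the bound is attained).


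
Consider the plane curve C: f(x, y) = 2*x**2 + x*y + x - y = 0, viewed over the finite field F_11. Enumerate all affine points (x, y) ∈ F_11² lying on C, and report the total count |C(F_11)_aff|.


Affine F_11-points: {(0, 0), (2, 1), (3, 6), (4, 10), (5, 0), (6, 2), (7, 10), (8, 1), (9, 2), (10, 6)}; count = 10.

For each of the 121 pairs (x, y) ∈ F_11², evaluate f(x, y) mod 11. Record the zeros.
  x = 0: [0↦0, 1↦10, 2↦9, 3↦8, 4↦7, 5↦6, 6↦5, 7↦4, 8↦3, 9↦2, 10↦1]  zeros at y ∈ {0}
  x = 1: [0↦3, 1↦3, 2↦3, 3↦3, 4↦3, 5↦3, 6↦3, 7↦3, 8↦3, 9↦3, 10↦3]  zeros at y ∈ ∅
  x = 2: [0↦10, 1↦0, 2↦1, 3↦2, 4↦3, 5↦4, 6↦5, 7↦6, 8↦7, 9↦8, 10↦9]  zeros at y ∈ {1}
  x = 3: [0↦10, 1↦1, 2↦3, 3↦5, 4↦7, 5↦9, 6↦0, 7↦2, 8↦4, 9↦6, 10↦8]  zeros at y ∈ {6}
  x = 4: [0↦3, 1↦6, 2↦9, 3↦1, 4↦4, 5↦7, 6↦10, 7↦2, 8↦5, 9↦8, 10↦0]  zeros at y ∈ {10}
  x = 5: [0↦0, 1↦4, 2↦8, 3↦1, 4↦5, 5↦9, 6↦2, 7↦6, 8↦10, 9↦3, 10↦7]  zeros at y ∈ {0}
  x = 6: [0↦1, 1↦6, 2↦0, 3↦5, 4↦10, 5↦4, 6↦9, 7↦3, 8↦8, 9↦2, 10↦7]  zeros at y ∈ {2}
  x = 7: [0↦6, 1↦1, 2↦7, 3↦2, 4↦8, 5↦3, 6↦9, 7↦4, 8↦10, 9↦5, 10↦0]  zeros at y ∈ {10}
  x = 8: [0↦4, 1↦0, 2↦7, 3↦3, 4↦10, 5↦6, 6↦2, 7↦9, 8↦5, 9↦1, 10↦8]  zeros at y ∈ {1}
  x = 9: [0↦6, 1↦3, 2↦0, 3↦8, 4↦5, 5↦2, 6↦10, 7↦7, 8↦4, 9↦1, 10↦9]  zeros at y ∈ {2}
  x = 10: [0↦1, 1↦10, 2↦8, 3↦6, 4↦4, 5↦2, 6↦0, 7↦9, 8↦7, 9↦5, 10↦3]  zeros at y ∈ {6}
Collecting zeros: affine points = {(0, 0), (2, 1), (3, 6), (4, 10), (5, 0), (6, 2), (7, 10), (8, 1), (9, 2), (10, 6)}.
Total count |C(F_11)_aff| = 10.


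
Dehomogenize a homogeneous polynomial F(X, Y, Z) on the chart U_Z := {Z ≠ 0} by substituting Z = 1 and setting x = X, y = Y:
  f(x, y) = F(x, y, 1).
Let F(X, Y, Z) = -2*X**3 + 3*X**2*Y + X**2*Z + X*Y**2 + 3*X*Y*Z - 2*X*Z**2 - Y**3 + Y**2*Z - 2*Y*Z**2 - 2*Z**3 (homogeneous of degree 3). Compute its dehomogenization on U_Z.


f(x, y) = -2*x**3 + 3*x**2*y + x**2 + x*y**2 + 3*x*y - 2*x - y**3 + y**2 - 2*y - 2

On U_Z we set Z = 1. Each monomial c·X^i·Y^j·Z^k in F becomes c·x^i·y^j·1^k = c·x^i·y^j.
Substituting Z = 1: F(X, Y, 1) = -2*x**3 + 3*x**2*y + x**2 + x*y**2 + 3*x*y - 2*x - y**3 + y**2 - 2*y - 2.
Note: deg(f) ≤ deg(F) = 3; strict inequality happens when F is divisible by Z (lost terms).


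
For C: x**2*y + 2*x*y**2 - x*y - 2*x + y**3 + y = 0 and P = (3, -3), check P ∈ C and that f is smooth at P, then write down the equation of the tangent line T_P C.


Tangent line at P: x - 2*y - 9 = 0.

Step 1: f(3, -3) = 0, so P lies on C.
Step 2: partial derivatives
  f_x(x, y) = 2*x*y + 2*y**2 - y - 2, f_y(x, y) = x**2 + 4*x*y - x + 3*y**2 + 1.
  f_x(P) = 1, f_y(P) = -2 (gradient nonzero, so P is smooth).
Step 3: tangent line at P: 1·(x − 3) + -2·(y − -3) = 0.
Expanding: x - 2*y - 9 = 0.


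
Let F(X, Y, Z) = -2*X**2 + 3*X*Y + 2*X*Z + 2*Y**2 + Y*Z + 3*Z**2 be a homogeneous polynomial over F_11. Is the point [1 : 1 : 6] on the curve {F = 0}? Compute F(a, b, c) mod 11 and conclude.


F(1,1,6) ≡ 8 (mod 11); P is NOT on the curve.

Evaluate F(1, 1, 6) term-by-term (mod 11).
  -2*X**2 ↦ -2·1·1·1 = -2
  3*X*Y ↦ 3·1·1·1 = 3
  2*X*Z ↦ 2·1·1·6 = 12
  2*Y**2 ↦ 2·1·1·1 = 2
  Y*Z ↦ 1·1·1·6 = 6
  3*Z**2 ↦ 3·1·1·36 = 108
Sum: F(1, 1, 6) = (-2) + (3) + (12) + (2) + (6) + (108) = 129.
Reducing mod 11: 129 ≡ 8 (mod 11).
Since F(a, b, c) ≡ 8 ≠ 0 (mod 11), P does NOT lie on the curve.


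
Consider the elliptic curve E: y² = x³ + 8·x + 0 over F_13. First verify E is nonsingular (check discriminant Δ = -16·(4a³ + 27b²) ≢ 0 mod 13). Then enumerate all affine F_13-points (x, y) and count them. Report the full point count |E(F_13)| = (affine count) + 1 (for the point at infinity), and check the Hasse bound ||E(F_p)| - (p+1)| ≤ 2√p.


Affine points = {(0, 0), (1, 3), (1, 10), (3, 5), (3, 8), (5, 3), (5, 10), (6, 2), (6, 11), (7, 3), (7, 10), (8, 2), (8, 11), (10, 1), (10, 12), (12, 2), (12, 11)}; affine count = 17; |E(F_13)| = 18.

Discriminant check: Δ ∝ 4a³ + 27b² = 4·8³ + 27·0² = 4·512 + 27·0 ≡ 7 (mod 13). Nonzero ⇒ E is nonsingular.
For each x ∈ F_13, compute rhs = x³ + 8·x + 0 mod 13, then count y ∈ F_13 with y² ≡ rhs.
  x = 0: rhs = 0, matching y values: 0 (1 points).
  x = 1: rhs = 9, matching y values: 3, 10 (2 points).
  x = 2: rhs = 11, matching y values: none (0 points).
  x = 3: rhs = 12, matching y values: 5, 8 (2 points).
  x = 4: rhs = 5, matching y values: none (0 points).
  x = 5: rhs = 9, matching y values: 3, 10 (2 points).
  x = 6: rhs = 4, matching y values: 2, 11 (2 points).
  x = 7: rhs = 9, matching y values: 3, 10 (2 points).
  x = 8: rhs = 4, matching y values: 2, 11 (2 points).
  x = 9: rhs = 8, matching y values: none (0 points).
  x = 10: rhs = 1, matching y values: 1, 12 (2 points).
  x = 11: rhs = 2, matching y values: none (0 points).
  x = 12: rhs = 4, matching y values: 2, 11 (2 points).
Total affine count: 17.
Full point count |E(F_13)| = 17 + 1 = 18.
Hasse bound: |18 − (13+1)| = |4| = 4 ≤ 2√13 ≈ 7.2111 ✓.


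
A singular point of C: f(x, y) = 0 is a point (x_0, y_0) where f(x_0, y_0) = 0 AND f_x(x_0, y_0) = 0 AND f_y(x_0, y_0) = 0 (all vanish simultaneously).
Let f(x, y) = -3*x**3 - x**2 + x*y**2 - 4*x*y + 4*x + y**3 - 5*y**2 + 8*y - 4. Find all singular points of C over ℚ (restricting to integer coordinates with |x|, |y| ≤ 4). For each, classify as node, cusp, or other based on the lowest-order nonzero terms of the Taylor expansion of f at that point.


Singular points: {(0, 2)}; classification: node.

Compute partial derivatives:
  f_x = -9*x**2 - 2*x + y**2 - 4*y + 4.
  f_y = 2*x*y - 4*x + 3*y**2 - 10*y + 8.
Scan x_0 ∈ {−4, ..., 4}. For each x_0, f_y(x_0, y) is a polynomial in y; find its integer roots y ∈ {−4, ..., 4}, then test f_x and f at those candidates.
  x = -4: f_y(-4, y) = 3*y**2 - 18*y + 24; vanishes at y ∈ {2, 4}. (-4, 2): f_x = -136 ≠ 0; (-4, 4): f_x = -132 ≠ 0.
  x = -3: f_y(-3, y) = 3*y**2 - 16*y + 20; vanishes at y ∈ {2}. (-3, 2): f_x = -75 ≠ 0.
  x = -2: f_y(-2, y) = 3*y**2 - 14*y + 16; vanishes at y ∈ {2}. (-2, 2): f_x = -32 ≠ 0.
  x = -1: f_y(-1, y) = 3*y**2 - 12*y + 12; vanishes at y ∈ {2}. (-1, 2): f_x = -7 ≠ 0.
  x = 0: f_y(0, y) = 3*y**2 - 10*y + 8; vanishes at y ∈ {2}. (0, 2): f_x = 0, f = 0 — SINGULAR.
  x = 1: f_y(1, y) = 3*y**2 - 8*y + 4; vanishes at y ∈ {2}. (1, 2): f_x = -11 ≠ 0.
  x = 2: f_y(2, y) = 3*y**2 - 6*y; vanishes at y ∈ {0, 2}. (2, 0): f_x = -36 ≠ 0; (2, 2): f_x = -40 ≠ 0.
  x = 3: f_y(3, y) = 3*y**2 - 4*y - 4; vanishes at y ∈ {2}. (3, 2): f_x = -87 ≠ 0.
  x = 4: f_y(4, y) = 3*y**2 - 2*y - 8; vanishes at y ∈ {2}. (4, 2): f_x = -152 ≠ 0.
Only singular point on the grid: (0, 2).
Classify: substitute x = 0 + u, y = 2 + v and expand: f = -3*u**3 - u**2 + u*v**2 + v**3 + v**2.
No constant or linear terms (consistent with a singular point). Quadratic part: -u**2 + v**2. Cubic part: -3*u**3 + u*v**2 + v**3.
The quadratic part v**2 - u**2 = (v − u)(v + u) splits into two distinct linear factors, so there are two distinct tangent lines y − 2 = ±(x − 0) — this is a node (ordinary double point).
Classification: node.


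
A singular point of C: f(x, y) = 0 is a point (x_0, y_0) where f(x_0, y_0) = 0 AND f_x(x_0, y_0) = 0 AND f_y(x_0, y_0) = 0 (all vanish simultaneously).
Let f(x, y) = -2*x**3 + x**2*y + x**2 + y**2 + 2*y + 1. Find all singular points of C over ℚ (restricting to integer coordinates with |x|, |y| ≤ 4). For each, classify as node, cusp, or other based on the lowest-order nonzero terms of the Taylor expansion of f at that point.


Singular points: {(0, -1)}; classification: cusp.

Compute partial derivatives:
  f_x = -6*x**2 + 2*x*y + 2*x.
  f_y = x**2 + 2*y + 2.
Scan x_0 ∈ {−4, ..., 4}. For each x_0, f_y(x_0, y) is a polynomial in y; find its integer roots y ∈ {−4, ..., 4}, then test f_x and f at those candidates.
  x = -4: f_y(-4, y) = 2*y + 18; no integer root y with |y| ≤ 4.
  x = -3: f_y(-3, y) = 2*y + 11; no integer root y with |y| ≤ 4.
  x = -2: f_y(-2, y) = 2*y + 6; vanishes at y ∈ {-3}. (-2, -3): f_x = -16 ≠ 0.
  x = -1: f_y(-1, y) = 2*y + 3; no integer root y with |y| ≤ 4.
  x = 0: f_y(0, y) = 2*y + 2; vanishes at y ∈ {-1}. (0, -1): f_x = 0, f = 0 — SINGULAR.
  x = 1: f_y(1, y) = 2*y + 3; no integer root y with |y| ≤ 4.
  x = 2: f_y(2, y) = 2*y + 6; vanishes at y ∈ {-3}. (2, -3): f_x = -32 ≠ 0.
  x = 3: f_y(3, y) = 2*y + 11; no integer root y with |y| ≤ 4.
  x = 4: f_y(4, y) = 2*y + 18; no integer root y with |y| ≤ 4.
Only singular point on the grid: (0, -1).
Classify: substitute x = 0 + u, y = -1 + v and expand: f = -2*u**3 + u**2*v + v**2.
No constant or linear terms (consistent with a singular point). Quadratic part: v**2. Cubic part: -2*u**3 + u**2*v.
The quadratic part v**2 is a perfect square, so there is a single (double) tangent line v = 0, i.e. y = -1. Restricting the cubic part to that line (v = 0) leaves -2*u**3 ≠ 0, so f is not divisible by v and the branch is v² ≈ 2*u**3 to lowest order — this is a cusp.
Classification: cusp.


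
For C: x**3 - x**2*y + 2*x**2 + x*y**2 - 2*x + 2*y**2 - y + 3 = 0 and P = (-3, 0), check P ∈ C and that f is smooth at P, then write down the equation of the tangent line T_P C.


Tangent line at P: 13*x - 10*y + 39 = 0.

Step 1: f(-3, 0) = 0, so P lies on C.
Step 2: partial derivatives
  f_x(x, y) = 3*x**2 - 2*x*y + 4*x + y**2 - 2, f_y(x, y) = -x**2 + 2*x*y + 4*y - 1.
  f_x(P) = 13, f_y(P) = -10 (gradient nonzero, so P is smooth).
Step 3: tangent line at P: 13·(x − -3) + -10·(y − 0) = 0.
Expanding: 13*x - 10*y + 39 = 0.


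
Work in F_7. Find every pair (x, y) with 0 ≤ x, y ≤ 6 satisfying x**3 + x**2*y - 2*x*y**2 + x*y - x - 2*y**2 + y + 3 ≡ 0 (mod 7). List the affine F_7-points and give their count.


Affine F_7-points: {(0, 5), (0, 6), (1, 2), (1, 4), (3, 2), (3, 4), (4, 0), (6, 4)}; count = 8.

For each of the 49 pairs (x, y) ∈ F_7², evaluate f(x, y) mod 7. Record the zeros.
  x = 0: [0↦3, 1↦2, 2↦4, 3↦2, 4↦3, 5↦0, 6↦0]  zeros at y ∈ {5, 6}
  x = 1: [0↦3, 1↦2, 2↦0, 3↦4, 4↦0, 5↦2, 6↦3]  zeros at y ∈ {2, 4}
  x = 2: [0↦2, 1↦3, 2↦6, 3↦4, 4↦4, 5↦6, 6↦3]  zeros at y ∈ ∅
  x = 3: [0↦6, 1↦4, 2↦0, 3↦1, 4↦0, 5↦4, 6↦6]  zeros at y ∈ {2, 4}
  x = 4: [0↦0, 1↦4, 2↦2, 3↦1, 4↦1, 5↦2, 6↦4]  zeros at y ∈ {0}
  x = 5: [0↦4, 1↦2, 2↦4, 3↦3, 4↦6, 5↦6, 6↦3]  zeros at y ∈ ∅
  x = 6: [0↦3, 1↦4, 2↦5, 3↦6, 4↦0, 5↦1, 6↦2]  zeros at y ∈ {4}
Collecting zeros: affine points = {(0, 5), (0, 6), (1, 2), (1, 4), (3, 2), (3, 4), (4, 0), (6, 4)}.
Total count |C(F_7)_aff| = 8.


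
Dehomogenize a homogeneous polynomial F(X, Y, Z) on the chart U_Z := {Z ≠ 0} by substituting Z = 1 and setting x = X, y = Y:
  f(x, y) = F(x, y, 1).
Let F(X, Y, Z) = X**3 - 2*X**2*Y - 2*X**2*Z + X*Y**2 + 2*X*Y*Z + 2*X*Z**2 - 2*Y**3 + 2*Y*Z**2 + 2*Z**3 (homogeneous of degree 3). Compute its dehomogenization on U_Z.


f(x, y) = x**3 - 2*x**2*y - 2*x**2 + x*y**2 + 2*x*y + 2*x - 2*y**3 + 2*y + 2

On U_Z we set Z = 1. Each monomial c·X^i·Y^j·Z^k in F becomes c·x^i·y^j·1^k = c·x^i·y^j.
Substituting Z = 1: F(X, Y, 1) = x**3 - 2*x**2*y - 2*x**2 + x*y**2 + 2*x*y + 2*x - 2*y**3 + 2*y + 2.
Note: deg(f) ≤ deg(F) = 3; strict inequality happens when F is divisible by Z (lost terms).


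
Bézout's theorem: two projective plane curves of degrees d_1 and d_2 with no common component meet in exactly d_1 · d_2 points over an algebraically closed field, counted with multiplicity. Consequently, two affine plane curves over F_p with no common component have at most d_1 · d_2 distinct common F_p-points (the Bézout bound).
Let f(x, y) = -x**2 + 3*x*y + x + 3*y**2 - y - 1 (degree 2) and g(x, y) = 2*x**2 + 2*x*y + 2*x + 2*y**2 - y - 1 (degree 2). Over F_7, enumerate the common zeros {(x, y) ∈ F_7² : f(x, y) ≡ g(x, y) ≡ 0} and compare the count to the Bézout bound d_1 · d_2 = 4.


Common zeros: ∅; count = 0; Bézout bound = 4.

deg(f) = 2, deg(g) = 2, so Bézout bound = 4.
Scan x ∈ F_7. For each x, list the y ∈ F_7 with f(x, y) ≡ 0 and those with g(x, y) ≡ 0 (mod 7); the common zeros in that column are the intersection.
  x = 0: f ≡ 0 at y ∈ ∅; g ≡ 0 at y ∈ {1, 3}; common: ∅.
  x = 1: f ≡ 0 at y ∈ {5, 6}; g ≡ 0 at y ∈ ∅; common: ∅.
  x = 2: f ≡ 0 at y ∈ ∅; g ≡ 0 at y ∈ ∅; common: ∅.
  x = 3: f ≡ 0 at y ∈ {0, 2}; g ≡ 0 at y ∈ {3, 5}; common: ∅.
  x = 4: f ≡ 0 at y ∈ {2, 6}; g ≡ 0 at y ∈ ∅; common: ∅.
  x = 5: f ≡ 0 at y ∈ {0}; g ≡ 0 at y ∈ {1, 5}; common: ∅.
  x = 6: f ≡ 0 at y ∈ ∅; g ≡ 0 at y ∈ ∅; common: ∅.
Collecting: common zeros = ∅, so the count is 0.
Comparison with the Bézout bound: 0 ≤ 4 = deg(f)·deg(g), as expected for curves with no common component (the affine F_7-count falls short of the bound because intersections may lie at infinity, over extension fields, or carry multiplicity).


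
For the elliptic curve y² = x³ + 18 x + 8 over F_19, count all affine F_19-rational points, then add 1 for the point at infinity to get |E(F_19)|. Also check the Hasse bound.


Affine points = {(4, 7), (4, 12), (6, 3), (6, 16), (9, 5), (9, 14), (11, 6), (11, 13), (13, 8), (13, 11), (15, 9), (15, 10)}; affine count = 12; |E(F_19)| = 13.

Discriminant check: Δ ∝ 4a³ + 27b² = 4·18³ + 27·8² = 4·5832 + 27·64 ≡ 14 (mod 19). Nonzero ⇒ E is nonsingular.
For each x ∈ F_19, compute rhs = x³ + 18·x + 8 mod 19, then count y ∈ F_19 with y² ≡ rhs.
  x = 0: rhs = 8, matching y values: none (0 points).
  x = 1: rhs = 8, matching y values: none (0 points).
  x = 2: rhs = 14, matching y values: none (0 points).
  x = 3: rhs = 13, matching y values: none (0 points).
  x = 4: rhs = 11, matching y values: 7, 12 (2 points).
  x = 5: rhs = 14, matching y values: none (0 points).
  x = 6: rhs = 9, matching y values: 3, 16 (2 points).
  x = 7: rhs = 2, matching y values: none (0 points).
  x = 8: rhs = 18, matching y values: none (0 points).
  x = 9: rhs = 6, matching y values: 5, 14 (2 points).
  x = 10: rhs = 10, matching y values: none (0 points).
  x = 11: rhs = 17, matching y values: 6, 13 (2 points).
  x = 12: rhs = 14, matching y values: none (0 points).
  x = 13: rhs = 7, matching y values: 8, 11 (2 points).
  x = 14: rhs = 2, matching y values: none (0 points).
  x = 15: rhs = 5, matching y values: 9, 10 (2 points).
  x = 16: rhs = 3, matching y values: none (0 points).
  x = 17: rhs = 2, matching y values: none (0 points).
  x = 18: rhs = 8, matching y values: none (0 points).
Total affine count: 12.
Full point count |E(F_19)| = 12 + 1 = 13.
Hasse bound: |13 − (19+1)| = |-7| = 7 ≤ 2√19 ≈ 8.7178 ✓.


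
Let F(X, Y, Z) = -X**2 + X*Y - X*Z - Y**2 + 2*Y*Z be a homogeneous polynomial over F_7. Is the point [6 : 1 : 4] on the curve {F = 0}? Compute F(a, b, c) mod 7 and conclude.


F(6,1,4) ≡ 2 (mod 7); P is NOT on the curve.

Evaluate F(6, 1, 4) term-by-term (mod 7).
  -X**2 ↦ -1·36·1·1 = -36
  X*Y ↦ 1·6·1·1 = 6
  -X*Z ↦ -1·6·1·4 = -24
  -Y**2 ↦ -1·1·1·1 = -1
  2*Y*Z ↦ 2·1·1·4 = 8
Sum: F(6, 1, 4) = (-36) + (6) + (-24) + (-1) + (8) = -47.
Reducing mod 7: -47 ≡ 2 (mod 7).
Since F(a, b, c) ≡ 2 ≠ 0 (mod 7), P does NOT lie on the curve.


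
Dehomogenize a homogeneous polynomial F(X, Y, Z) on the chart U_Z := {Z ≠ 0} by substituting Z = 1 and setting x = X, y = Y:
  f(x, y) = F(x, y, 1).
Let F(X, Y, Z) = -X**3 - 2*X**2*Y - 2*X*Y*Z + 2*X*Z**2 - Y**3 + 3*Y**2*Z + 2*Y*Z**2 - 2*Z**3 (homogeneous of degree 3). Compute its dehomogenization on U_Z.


f(x, y) = -x**3 - 2*x**2*y - 2*x*y + 2*x - y**3 + 3*y**2 + 2*y - 2

On U_Z we set Z = 1. Each monomial c·X^i·Y^j·Z^k in F becomes c·x^i·y^j·1^k = c·x^i·y^j.
Substituting Z = 1: F(X, Y, 1) = -x**3 - 2*x**2*y - 2*x*y + 2*x - y**3 + 3*y**2 + 2*y - 2.
Note: deg(f) ≤ deg(F) = 3; strict inequality happens when F is divisible by Z (lost terms).


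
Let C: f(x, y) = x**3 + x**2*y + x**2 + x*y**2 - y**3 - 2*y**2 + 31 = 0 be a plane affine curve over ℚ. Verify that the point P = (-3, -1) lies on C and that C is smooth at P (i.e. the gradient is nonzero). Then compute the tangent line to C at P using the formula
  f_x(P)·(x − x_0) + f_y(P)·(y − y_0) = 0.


Tangent line at P: 28*x + 16*y + 100 = 0.

Step 1: f(-3, -1) = 0, so P lies on C.
Step 2: partial derivatives
  f_x(x, y) = 3*x**2 + 2*x*y + 2*x + y**2, f_y(x, y) = x**2 + 2*x*y - 3*y**2 - 4*y.
  f_x(P) = 28, f_y(P) = 16 (gradient nonzero, so P is smooth).
Step 3: tangent line at P: 28·(x − -3) + 16·(y − -1) = 0.
Expanding: 28*x + 16*y + 100 = 0.


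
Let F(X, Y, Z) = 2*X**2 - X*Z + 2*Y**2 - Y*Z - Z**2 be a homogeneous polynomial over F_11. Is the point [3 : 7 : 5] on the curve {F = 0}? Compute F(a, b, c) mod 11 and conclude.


F(3,7,5) ≡ 8 (mod 11); P is NOT on the curve.

Evaluate F(3, 7, 5) term-by-term (mod 11).
  2*X**2 ↦ 2·9·1·1 = 18
  -X*Z ↦ -1·3·1·5 = -15
  2*Y**2 ↦ 2·1·49·1 = 98
  -Y*Z ↦ -1·1·7·5 = -35
  -Z**2 ↦ -1·1·1·25 = -25
Sum: F(3, 7, 5) = (18) + (-15) + (98) + (-35) + (-25) = 41.
Reducing mod 11: 41 ≡ 8 (mod 11).
Since F(a, b, c) ≡ 8 ≠ 0 (mod 11), P does NOT lie on the curve.


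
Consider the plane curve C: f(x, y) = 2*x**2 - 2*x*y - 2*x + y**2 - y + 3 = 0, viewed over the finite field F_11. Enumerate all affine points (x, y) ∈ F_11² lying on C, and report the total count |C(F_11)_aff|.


Affine F_11-points: {(0, 6), (3, 9), (5, 1), (5, 10), (6, 3), (6, 10), (7, 6), (7, 9), (8, 1), (8, 5), (9, 3), (9, 5)}; count = 12.

For each of the 121 pairs (x, y) ∈ F_11², evaluate f(x, y) mod 11. Record the zeros.
  x = 0: [0↦3, 1↦3, 2↦5, 3↦9, 4↦4, 5↦1, 6↦0, 7↦1, 8↦4, 9↦9, 10↦5]  zeros at y ∈ {6}
  x = 1: [0↦3, 1↦1, 2↦1, 3↦3, 4↦7, 5↦2, 6↦10, 7↦9, 8↦10, 9↦2, 10↦7]  zeros at y ∈ ∅
  x = 2: [0↦7, 1↦3, 2↦1, 3↦1, 4↦3, 5↦7, 6↦2, 7↦10, 8↦9, 9↦10, 10↦2]  zeros at y ∈ ∅
  x = 3: [0↦4, 1↦9, 2↦5, 3↦3, 4↦3, 5↦5, 6↦9, 7↦4, 8↦1, 9↦0, 10↦1]  zeros at y ∈ {9}
  x = 4: [0↦5, 1↦8, 2↦2, 3↦9, 4↦7, 5↦7, 6↦9, 7↦2, 8↦8, 9↦5, 10↦4]  zeros at y ∈ ∅
  x = 5: [0↦10, 1↦0, 2↦3, 3↦8, 4↦4, 5↦2, 6↦2, 7↦4, 8↦8, 9↦3, 10↦0]  zeros at y ∈ {1, 10}
  x = 6: [0↦8, 1↦7, 2↦8, 3↦0, 4↦5, 5↦1, 6↦10, 7↦10, 8↦1, 9↦5, 10↦0]  zeros at y ∈ {3, 10}
  x = 7: [0↦10, 1↦7, 2↦6, 3↦7, 4↦10, 5↦4, 6↦0, 7↦9, 8↦9, 9↦0, 10↦4]  zeros at y ∈ {6, 9}
  x = 8: [0↦5, 1↦0, 2↦8, 3↦7, 4↦8, 5↦0, 6↦5, 7↦1, 8↦10, 9↦10, 10↦1]  zeros at y ∈ {1, 5}
  x = 9: [0↦4, 1↦8, 2↦3, 3↦0, 4↦10, 5↦0, 6↦3, 7↦8, 8↦4, 9↦2, 10↦2]  zeros at y ∈ {3, 5}
  x = 10: [0↦7, 1↦9, 2↦2, 3↦8, 4↦5, 5↦4, 6↦5, 7↦8, 8↦2, 9↦9, 10↦7]  zeros at y ∈ ∅
Collecting zeros: affine points = {(0, 6), (3, 9), (5, 1), (5, 10), (6, 3), (6, 10), (7, 6), (7, 9), (8, 1), (8, 5), (9, 3), (9, 5)}.
Total count |C(F_11)_aff| = 12.
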